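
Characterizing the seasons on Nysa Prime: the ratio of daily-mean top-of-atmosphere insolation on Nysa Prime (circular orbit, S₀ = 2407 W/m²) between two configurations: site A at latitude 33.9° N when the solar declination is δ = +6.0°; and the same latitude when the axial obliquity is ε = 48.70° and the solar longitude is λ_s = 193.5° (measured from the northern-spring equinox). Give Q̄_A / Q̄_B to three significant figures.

Q̄_A / Q̄_B ≈ 1.37

— Configuration A (φ=+33.9°):
cos H₀ = −tan(+33.9°) tan(+6.000°) = -0.0706, H₀ = 1.6415 rad.
Bracket: H₀ sin φ sin δ + cos φ cos δ sin H₀ = 1.6415×0.55775×0.10453 + 0.83001×0.99452×0.99750 = 0.095702 + 0.823398 = 0.919100.
Q̄ = (S₀/π) × [bracket] = (2407/π) × 0.919100 = 704.19 W/m².
— Configuration B (φ=+33.9°):
Solar declination: sin δ = sin ε · sin λ_s = sin 48.70° × sin 193.5° = -0.17538, so δ = -10.101°.
cos H₀ = −tan(+33.9°) tan(-10.101°) = 0.1197, H₀ = 1.4508 rad.
Bracket: H₀ sin φ sin δ + cos φ cos δ sin H₀ = 1.4508×0.55775×-0.17538 + 0.83001×0.98450×0.99281 = -0.141915 + 0.811270 = 0.669355.
Q̄ = (S₀/π) × [bracket] = (2407/π) × 0.669355 = 512.84 W/m².
Ratio Q̄_A / Q̄_B = 704.19 / 512.84 = 1.373.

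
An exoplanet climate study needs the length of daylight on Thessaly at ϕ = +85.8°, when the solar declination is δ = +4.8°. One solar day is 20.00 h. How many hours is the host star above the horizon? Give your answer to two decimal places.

20.00 h

Sunrise equation: cos h₀ = −tan ϕ · tan δ = -1.1435 ≤ −1, so the host star never sets (polar day) and h₀ = π.
Daylight = 2h₀/(2π) × 20.00 h = (3.1416/π) × 20.00 = 20.00 h.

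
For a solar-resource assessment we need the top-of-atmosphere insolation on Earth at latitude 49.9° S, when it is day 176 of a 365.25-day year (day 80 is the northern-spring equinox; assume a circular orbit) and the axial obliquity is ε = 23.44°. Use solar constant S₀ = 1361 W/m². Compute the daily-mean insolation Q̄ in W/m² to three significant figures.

Q̄ ≈ 84.3 W/m²

Solar longitude: λ_s = 360° × (176 − 80)/365.25 = 94.620°.
sin δ = sin 23.44° × sin 94.620° = 0.39650, so δ = +23.359°.
cos H₀ = −tan(-49.9°) tan(+23.359°) = 0.5129, H₀ = 1.0322 rad.
Bracket: H₀ sin φ sin δ + cos φ cos δ sin H₀ = 1.0322×-0.76492×0.39650 + 0.64412×0.91804×0.85845 = -0.313057 + 0.507625 = 0.194568.
Q̄ = (S₀/π) × [bracket] = (1361/π) × 0.194568 = 84.29 W/m².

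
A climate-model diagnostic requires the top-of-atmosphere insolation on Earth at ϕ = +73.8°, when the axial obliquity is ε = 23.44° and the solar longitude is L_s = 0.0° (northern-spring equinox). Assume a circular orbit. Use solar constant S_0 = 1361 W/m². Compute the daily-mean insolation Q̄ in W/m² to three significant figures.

Solar declination: sin δ = sin ε · sin L_s = sin 23.44° × sin 0.0° = 0.00000, so δ = +0.000°.
cos h₀ = −tan(+73.8°) tan(+0.000°) = -0.0000, h₀ = 1.5708 rad.
Bracket: h₀ sin ϕ sin δ + cos ϕ cos δ sin h₀ = 1.5708×0.96029×0.00000 + 0.27899×1.00000×1.00000 = 0.000000 + 0.278990 = 0.278990.
Q̄ = (S_0/π) × [bracket] = (1361/π) × 0.278990 = 120.9 W/m².

Q̄ ≈ 121 W/m²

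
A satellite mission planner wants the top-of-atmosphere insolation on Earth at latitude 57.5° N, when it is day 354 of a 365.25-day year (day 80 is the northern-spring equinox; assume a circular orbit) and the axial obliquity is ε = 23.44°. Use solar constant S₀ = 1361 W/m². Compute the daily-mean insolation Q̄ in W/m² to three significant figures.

Q̄ ≈ 37.0 W/m²

Solar longitude: λ_s = 360° × (354 − 80)/365.25 = 270.062°.
sin δ = sin 23.44° × sin 270.062° = -0.39779, so δ = -23.440°.
cos H₀ = −tan(+57.5°) tan(-23.440°) = 0.6806, H₀ = 0.8223 rad.
Bracket: H₀ sin φ sin δ + cos φ cos δ sin H₀ = 0.8223×0.84339×-0.39779 + 0.53730×0.91748×0.73269 = -0.275875 + 0.361188 = 0.085313.
Q̄ = (S₀/π) × [bracket] = (1361/π) × 0.085313 = 36.96 W/m².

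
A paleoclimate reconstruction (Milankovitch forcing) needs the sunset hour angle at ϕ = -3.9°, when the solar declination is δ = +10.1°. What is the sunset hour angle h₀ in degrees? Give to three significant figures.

h₀ = 89.3°

cos h₀ = −tan ϕ · tan δ = −tan(-3.9°) × tan(+10.100°) = 0.0121, so h₀ = 1.5587 rad = 89.30°.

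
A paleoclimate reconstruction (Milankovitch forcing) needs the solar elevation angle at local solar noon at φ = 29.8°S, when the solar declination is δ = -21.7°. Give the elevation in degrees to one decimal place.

81.9°

At local noon the hour angle is zero, so the zenith angle equals |φ − δ| = |-29.8° − (-21.700°)| = 8.100°.
Elevation = 90° − 8.100° = 81.9°.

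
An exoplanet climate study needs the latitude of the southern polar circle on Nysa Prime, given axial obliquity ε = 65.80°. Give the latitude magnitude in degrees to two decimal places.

24.20°

The polar circle is the lowest latitude that experiences at least one full rotation of continuous darkness at the northern-summer solstice; it lies at |ϕ| = 90° − ε = 90° − 65.80° = 24.20°.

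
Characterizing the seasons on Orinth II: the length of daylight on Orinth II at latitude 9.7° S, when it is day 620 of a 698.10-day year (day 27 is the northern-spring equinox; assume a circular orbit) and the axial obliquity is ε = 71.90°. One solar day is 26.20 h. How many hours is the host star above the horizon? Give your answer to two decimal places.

14.84 h

Solar longitude: λ_s = 360° × (620 − 27)/698.10 = 305.801°.
sin δ = sin 71.90° × sin 305.801° = -0.77091, so δ = -50.436°.
cos H₀ = −tan φ · tan δ = −tan(-9.7°) × tan(-50.436°) = -0.2069, so H₀ = 1.7792 rad = 101.94°.
Daylight = 2H₀/(2π) × 26.20 h = (1.7792/π) × 26.20 = 14.84 h.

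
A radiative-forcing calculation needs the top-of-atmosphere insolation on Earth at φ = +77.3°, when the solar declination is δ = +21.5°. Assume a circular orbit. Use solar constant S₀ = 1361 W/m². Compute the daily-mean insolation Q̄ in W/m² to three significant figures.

Q̄ ≈ 487 W/m²

cos H₀ = −tan(+77.3°) tan(+21.500°) = -1.7479 ≤ −1 ⇒ polar day, H₀ = π.
Bracket: H₀ sin φ sin δ + cos φ cos δ sin H₀ = 3.1416×0.97553×0.36650 + 0.21985×0.93042×0.00000 = 1.123222 + 0.000000 = 1.123222.
Q̄ = (S₀/π) × [bracket] = (1361/π) × 1.123222 = 486.6 W/m².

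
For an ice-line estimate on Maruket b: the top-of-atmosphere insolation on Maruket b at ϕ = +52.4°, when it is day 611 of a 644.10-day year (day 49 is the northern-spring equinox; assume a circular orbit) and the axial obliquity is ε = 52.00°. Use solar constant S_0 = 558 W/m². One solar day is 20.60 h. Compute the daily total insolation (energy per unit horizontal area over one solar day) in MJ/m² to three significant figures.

Solar longitude: L_s = 360° × (611 − 49)/644.10 = 314.113°.
sin δ = sin 52.00° × sin 314.113° = -0.56577, so δ = -34.456°.
cos h₀ = −tan(+52.4°) tan(-34.456°) = 0.8910, h₀ = 0.4713 rad.
Bracket: h₀ sin ϕ sin δ + cos ϕ cos δ sin h₀ = 0.4713×0.79229×-0.56577 + 0.61015×0.82456×0.45405 = -0.211262 + 0.228435 = 0.017173.
Q̄ = (S_0/π) × [bracket] = (558/π) × 0.017173 = 3.0502 W/m².
Daily total = Q̄ × 20.60 h × 3600 s/h = 3.0502 × 20.60 × 3600 / 10⁶ = 0.2262 MJ/m².

0.226 MJ/m²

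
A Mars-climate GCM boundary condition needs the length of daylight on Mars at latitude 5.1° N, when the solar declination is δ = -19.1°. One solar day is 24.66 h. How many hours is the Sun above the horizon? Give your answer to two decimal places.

12.09 h

cos H₀ = −tan φ · tan δ = −tan(+5.1°) × tan(-19.100°) = 0.0309, so H₀ = 1.5399 rad = 88.23°.
Daylight = 2H₀/(2π) × 24.66 h = (1.5399/π) × 24.66 = 12.09 h.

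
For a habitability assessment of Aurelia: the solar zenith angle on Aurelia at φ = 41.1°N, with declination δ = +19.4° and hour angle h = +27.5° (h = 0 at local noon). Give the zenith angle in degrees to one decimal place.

θ_z = 31.9°

cos θ_z = sin φ sin δ + cos φ cos δ cos h = 0.218355 + 0.630468 = 0.848823.
θ_z = arccos(0.848823) = 31.9°.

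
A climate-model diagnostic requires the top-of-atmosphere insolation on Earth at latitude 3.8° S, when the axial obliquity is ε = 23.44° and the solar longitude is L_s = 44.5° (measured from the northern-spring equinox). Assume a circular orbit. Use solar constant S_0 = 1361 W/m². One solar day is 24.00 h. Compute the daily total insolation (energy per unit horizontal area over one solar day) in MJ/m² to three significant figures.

Solar declination: sin δ = sin ε · sin L_s = sin 23.44° × sin 44.5° = 0.27881, so δ = +16.189°.
cos h₀ = −tan(-3.8°) tan(+16.189°) = 0.0193, h₀ = 1.5515 rad.
Bracket: h₀ sin ϕ sin δ + cos ϕ cos δ sin h₀ = 1.5515×-0.06627×0.27881 + 0.99780×0.96035×0.99981 = -0.028667 + 0.958055 = 0.929388.
Q̄ = (S_0/π) × [bracket] = (1361/π) × 0.929388 = 402.63 W/m².
Daily total = Q̄ × 24.00 h × 3600 s/h = 402.63 × 24.00 × 3600 / 10⁶ = 34.79 MJ/m².

34.8 MJ/m²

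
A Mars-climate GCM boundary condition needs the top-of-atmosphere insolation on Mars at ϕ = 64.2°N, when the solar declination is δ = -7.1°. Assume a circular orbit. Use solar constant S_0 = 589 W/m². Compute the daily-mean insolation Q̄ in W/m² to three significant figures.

cos h₀ = −tan(+64.2°) tan(-7.100°) = 0.2577, h₀ = 1.3102 rad.
Bracket: h₀ sin ϕ sin δ + cos ϕ cos δ sin h₀ = 1.3102×0.90032×-0.12360 + 0.43523×0.99233×0.96624 = -0.145798 + 0.417311 = 0.271513.
Q̄ = (S_0/π) × [bracket] = (589/π) × 0.271513 = 50.90 W/m².

Q̄ ≈ 50.9 W/m²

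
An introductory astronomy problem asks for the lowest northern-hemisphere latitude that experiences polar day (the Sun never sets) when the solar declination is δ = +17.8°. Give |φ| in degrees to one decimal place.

Polar day requires cos H₀ = −tan φ tan δ ≤ −1, i.e. tan φ tan δ ≥ 1.
The boundary is |tan φ| · |tan δ| = 1, so |φ| = 90° − |δ| = 90° − 17.8° = 72.2° in the northern hemisphere.

|φ| = 72.2°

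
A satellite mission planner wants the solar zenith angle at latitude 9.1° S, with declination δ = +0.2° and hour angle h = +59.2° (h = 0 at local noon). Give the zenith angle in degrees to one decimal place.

θ_z = 59.7°

cos θ_z = sin φ sin δ + cos φ cos δ cos h = -0.000552 + 0.505595 = 0.505043.
θ_z = arccos(0.505043) = 59.7°.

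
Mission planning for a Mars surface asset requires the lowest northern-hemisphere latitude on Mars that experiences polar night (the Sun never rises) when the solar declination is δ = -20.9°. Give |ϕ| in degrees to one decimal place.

Polar night requires cos h₀ = −tan ϕ tan δ ≥ 1, i.e. tan ϕ tan δ ≤ −1.
The boundary is |tan ϕ| · |tan δ| = 1, so |ϕ| = 90° − |δ| = 90° − 20.9° = 69.1° in the northern hemisphere.

|ϕ| = 69.1°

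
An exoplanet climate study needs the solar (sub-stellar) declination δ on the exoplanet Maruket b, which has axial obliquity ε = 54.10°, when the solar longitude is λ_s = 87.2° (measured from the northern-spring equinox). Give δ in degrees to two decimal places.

δ = +54.01°

sin δ = sin ε · sin λ_s = sin 54.10° × sin 87.2° = 0.809075.
δ = arcsin(0.809075) = +54.01°.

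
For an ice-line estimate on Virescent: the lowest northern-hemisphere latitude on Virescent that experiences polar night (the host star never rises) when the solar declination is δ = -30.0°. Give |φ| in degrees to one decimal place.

Polar night requires cos H₀ = −tan φ tan δ ≥ 1, i.e. tan φ tan δ ≤ −1.
The boundary is |tan φ| · |tan δ| = 1, so |φ| = 90° − |δ| = 90° − 30.0° = 60.0° in the northern hemisphere.

|φ| = 60.0°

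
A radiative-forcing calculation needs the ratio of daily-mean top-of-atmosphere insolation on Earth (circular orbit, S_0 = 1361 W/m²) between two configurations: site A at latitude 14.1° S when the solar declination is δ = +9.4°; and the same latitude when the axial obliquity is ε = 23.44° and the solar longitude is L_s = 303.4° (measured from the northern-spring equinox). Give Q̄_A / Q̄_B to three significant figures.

— Configuration A (ϕ=-14.1°):
cos h₀ = −tan(-14.1°) tan(+9.400°) = 0.0416, h₀ = 1.5292 rad.
Bracket: h₀ sin ϕ sin δ + cos ϕ cos δ sin h₀ = 1.5292×-0.24362×0.16333 + 0.96987×0.98657×0.99914 = -0.060848 + 0.956022 = 0.895174.
Q̄ = (S_0/π) × [bracket] = (1361/π) × 0.895174 = 387.81 W/m².
— Configuration B (ϕ=-14.1°):
Solar declination: sin δ = sin ε · sin L_s = sin 23.44° × sin 303.4° = -0.33209, so δ = -19.396°.
cos h₀ = −tan(-14.1°) tan(-19.396°) = -0.0884, h₀ = 1.6593 rad.
Bracket: h₀ sin ϕ sin δ + cos ϕ cos δ sin h₀ = 1.6593×-0.24362×-0.33209 + 0.96987×0.94325×0.99608 = 0.134244 + 0.911244 = 1.045488.
Q̄ = (S_0/π) × [bracket] = (1361/π) × 1.045488 = 452.93 W/m².
Ratio Q̄_A / Q̄_B = 387.81 / 452.93 = 0.8562.

Q̄_A / Q̄_B ≈ 0.856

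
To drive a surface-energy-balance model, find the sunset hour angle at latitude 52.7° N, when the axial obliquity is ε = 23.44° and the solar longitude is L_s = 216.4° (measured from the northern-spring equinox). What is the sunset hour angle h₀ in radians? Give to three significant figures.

h₀ = 1.25 rad

Solar declination: sin δ = sin ε · sin L_s = sin 23.44° × sin 216.4° = -0.23606, so δ = -13.654°.
cos h₀ = −tan ϕ · tan δ = −tan(+52.7°) × tan(-13.654°) = 0.3189, so h₀ = 1.2463 rad = 71.40°.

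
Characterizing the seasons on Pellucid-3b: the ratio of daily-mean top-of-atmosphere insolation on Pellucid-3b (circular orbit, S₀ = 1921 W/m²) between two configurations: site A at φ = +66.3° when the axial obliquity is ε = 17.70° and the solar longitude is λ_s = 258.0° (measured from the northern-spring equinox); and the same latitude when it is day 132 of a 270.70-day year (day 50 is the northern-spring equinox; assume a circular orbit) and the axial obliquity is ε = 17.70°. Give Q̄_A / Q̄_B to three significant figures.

Q̄_A / Q̄_B ≈ 0.0644

— Configuration A (φ=+66.3°):
Solar declination: sin δ = sin ε · sin λ_s = sin 17.70° × sin 258.0° = -0.29739, so δ = -17.301°.
cos H₀ = −tan(+66.3°) tan(-17.301°) = 0.7096, H₀ = 0.7819 rad.
Bracket: H₀ sin φ sin δ + cos φ cos δ sin H₀ = 0.7819×0.91566×-0.29739 + 0.40195×0.95476×0.70463 = -0.212918 + 0.270413 = 0.057495.
Q̄ = (S₀/π) × [bracket] = (1921/π) × 0.057495 = 35.157 W/m².
— Configuration B (φ=+66.3°):
Solar longitude: λ_s = 360° × (132 − 50)/270.70 = 109.051°.
sin δ = sin 17.70° × sin 109.051° = 0.28738, so δ = +16.701°.
cos H₀ = −tan(+66.3°) tan(+16.701°) = -0.6835, H₀ = 2.3234 rad.
Bracket: H₀ sin φ sin δ + cos φ cos δ sin H₀ = 2.3234×0.91566×0.28738 + 0.40195×0.95782×0.72995 = 0.611385 + 0.281028 = 0.892413.
Q̄ = (S₀/π) × [bracket] = (1921/π) × 0.892413 = 545.69 W/m².
Ratio Q̄_A / Q̄_B = 35.157 / 545.69 = 0.06443.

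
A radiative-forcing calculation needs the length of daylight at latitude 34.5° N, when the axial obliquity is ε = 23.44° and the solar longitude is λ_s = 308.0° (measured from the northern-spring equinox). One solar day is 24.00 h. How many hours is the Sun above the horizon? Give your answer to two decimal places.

10.25 h

Solar declination: sin δ = sin ε · sin λ_s = sin 23.44° × sin 308.0° = -0.31346, so δ = -18.268°.
cos H₀ = −tan φ · tan δ = −tan(+34.5°) × tan(-18.268°) = 0.2269, so H₀ = 1.3419 rad = 76.89°.
Daylight = 2H₀/(2π) × 24.00 h = (1.3419/π) × 24.00 = 10.25 h.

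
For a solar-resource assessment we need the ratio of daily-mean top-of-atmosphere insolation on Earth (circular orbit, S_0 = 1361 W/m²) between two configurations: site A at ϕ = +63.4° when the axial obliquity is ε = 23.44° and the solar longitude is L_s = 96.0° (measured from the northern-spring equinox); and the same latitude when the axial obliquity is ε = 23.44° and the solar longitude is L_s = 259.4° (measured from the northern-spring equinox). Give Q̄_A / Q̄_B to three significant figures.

— Configuration A (ϕ=+63.4°):
Solar declination: sin δ = sin ε · sin L_s = sin 23.44° × sin 96.0° = 0.39561, so δ = +23.304°.
cos h₀ = −tan(+63.4°) tan(+23.304°) = -0.8602, h₀ = 2.6064 rad.
Bracket: h₀ sin ϕ sin δ + cos ϕ cos δ sin h₀ = 2.6064×0.89415×0.39561 + 0.44776×0.91842×0.50998 = 0.921974 + 0.209720 = 1.131694.
Q̄ = (S_0/π) × [bracket] = (1361/π) × 1.131694 = 490.27 W/m².
— Configuration B (ϕ=+63.4°):
Solar declination: sin δ = sin ε · sin L_s = sin 23.44° × sin 259.4° = -0.39100, so δ = -23.017°.
cos h₀ = −tan(+63.4°) tan(-23.017°) = 0.8483, h₀ = 0.5579 rad.
Bracket: h₀ sin ϕ sin δ + cos ϕ cos δ sin h₀ = 0.5579×0.89415×-0.39100 + 0.44776×0.92039×0.52944 = -0.195049 + 0.218190 = 0.023141.
Q̄ = (S_0/π) × [bracket] = (1361/π) × 0.023141 = 10.025 W/m².
Ratio Q̄_A / Q̄_B = 490.27 / 10.025 = 48.90.

Q̄_A / Q̄_B ≈ 48.9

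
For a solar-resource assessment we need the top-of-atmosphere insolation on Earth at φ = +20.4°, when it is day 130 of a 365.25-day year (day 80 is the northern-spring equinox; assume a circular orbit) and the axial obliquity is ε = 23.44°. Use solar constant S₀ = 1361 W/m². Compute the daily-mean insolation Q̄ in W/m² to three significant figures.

Q̄ ≈ 461 W/m²

Solar longitude: λ_s = 360° × (130 − 80)/365.25 = 49.281°.
sin δ = sin 23.44° × sin 49.281° = 0.30149, so δ = +17.547°.
cos H₀ = −tan(+20.4°) tan(+17.547°) = -0.1176, H₀ = 1.6887 rad.
Bracket: H₀ sin φ sin δ + cos φ cos δ sin H₀ = 1.6887×0.34857×0.30149 + 0.93728×0.95347×0.99306 = 0.177466 + 0.887466 = 1.064932.
Q̄ = (S₀/π) × [bracket] = (1361/π) × 1.064932 = 461.3 W/m².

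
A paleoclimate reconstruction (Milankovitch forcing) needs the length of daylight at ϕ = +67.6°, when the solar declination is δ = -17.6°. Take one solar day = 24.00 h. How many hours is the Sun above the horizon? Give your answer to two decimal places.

cos h₀ = −tan ϕ · tan δ = −tan(+67.6°) × tan(-17.600°) = 0.7696, so h₀ = 0.6925 rad = 39.68°.
Daylight = 2h₀/(2π) × 24.00 h = (0.6925/π) × 24.00 = 5.29 h.

5.29 h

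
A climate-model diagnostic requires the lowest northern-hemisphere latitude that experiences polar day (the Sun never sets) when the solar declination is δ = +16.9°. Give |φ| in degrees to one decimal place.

Polar day requires cos H₀ = −tan φ tan δ ≤ −1, i.e. tan φ tan δ ≥ 1.
The boundary is |tan φ| · |tan δ| = 1, so |φ| = 90° − |δ| = 90° − 16.9° = 73.1° in the northern hemisphere.

|φ| = 73.1°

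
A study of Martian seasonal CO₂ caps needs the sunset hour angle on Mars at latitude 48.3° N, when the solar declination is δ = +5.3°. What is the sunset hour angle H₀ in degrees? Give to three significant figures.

cos H₀ = −tan φ · tan δ = −tan(+48.3°) × tan(+5.300°) = -0.1041, so H₀ = 1.6751 rad = 95.98°.

H₀ = 96.0°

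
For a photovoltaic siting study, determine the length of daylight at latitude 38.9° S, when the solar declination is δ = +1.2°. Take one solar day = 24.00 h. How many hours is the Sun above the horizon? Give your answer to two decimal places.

11.87 h

cos H₀ = −tan φ · tan δ = −tan(-38.9°) × tan(+1.200°) = 0.0169, so H₀ = 1.5539 rad = 89.03°.
Daylight = 2H₀/(2π) × 24.00 h = (1.5539/π) × 24.00 = 11.87 h.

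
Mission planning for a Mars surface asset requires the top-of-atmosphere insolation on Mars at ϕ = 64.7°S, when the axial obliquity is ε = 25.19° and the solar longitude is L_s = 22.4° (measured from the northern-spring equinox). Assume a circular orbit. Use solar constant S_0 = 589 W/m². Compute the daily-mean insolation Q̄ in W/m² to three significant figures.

Solar declination: sin δ = sin ε · sin L_s = sin 25.19° × sin 22.4° = 0.16219, so δ = +9.334°.
cos h₀ = −tan(-64.7°) tan(+9.334°) = 0.3477, h₀ = 1.2157 rad.
Bracket: h₀ sin ϕ sin δ + cos ϕ cos δ sin h₀ = 1.2157×-0.90408×0.16219 + 0.42736×0.98676×0.93760 = -0.178261 + 0.395388 = 0.217127.
Q̄ = (S_0/π) × [bracket] = (589/π) × 0.217127 = 40.71 W/m².

Q̄ ≈ 40.7 W/m²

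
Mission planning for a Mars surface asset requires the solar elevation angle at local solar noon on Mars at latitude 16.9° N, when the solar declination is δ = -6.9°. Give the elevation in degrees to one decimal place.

At local noon the hour angle is zero, so the zenith angle equals |φ − δ| = |+16.9° − (-6.900°)| = 23.800°.
Elevation = 90° − 23.800° = 66.2°.

66.2°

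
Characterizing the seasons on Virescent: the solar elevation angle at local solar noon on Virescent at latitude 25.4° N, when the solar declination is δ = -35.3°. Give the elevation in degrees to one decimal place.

29.3°

At local noon the hour angle is zero, so the zenith angle equals |φ − δ| = |+25.4° − (-35.300°)| = 60.700°.
Elevation = 90° − 60.700° = 29.3°.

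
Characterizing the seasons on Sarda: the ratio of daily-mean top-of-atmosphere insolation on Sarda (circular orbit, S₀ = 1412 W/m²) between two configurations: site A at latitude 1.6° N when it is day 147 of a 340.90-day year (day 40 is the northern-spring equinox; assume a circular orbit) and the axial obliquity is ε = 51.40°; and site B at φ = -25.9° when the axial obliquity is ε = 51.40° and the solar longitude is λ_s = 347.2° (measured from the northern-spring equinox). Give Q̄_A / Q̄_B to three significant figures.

Q̄_A / Q̄_B ≈ 0.720

— Configuration A (φ=+1.6°):
Solar longitude: λ_s = 360° × (147 − 40)/340.90 = 112.995°.
sin δ = sin 51.40° × sin 112.995° = 0.71942, so δ = +46.007°.
cos H₀ = −tan(+1.6°) tan(+46.007°) = -0.0289, H₀ = 1.5997 rad.
Bracket: H₀ sin φ sin δ + cos φ cos δ sin H₀ = 1.5997×0.02792×0.71942 + 0.99961×0.69458×0.99958 = 0.032132 + 0.694018 = 0.726150.
Q̄ = (S₀/π) × [bracket] = (1412/π) × 0.726150 = 326.37 W/m².
— Configuration B (φ=-25.9°):
Solar declination: sin δ = sin ε · sin λ_s = sin 51.40° × sin 347.2° = -0.17314, so δ = -9.971°.
cos H₀ = −tan(-25.9°) tan(-9.971°) = -0.0854, H₀ = 1.6563 rad.
Bracket: H₀ sin φ sin δ + cos φ cos δ sin H₀ = 1.6563×-0.43680×-0.17314 + 0.89956×0.98490×0.99635 = 0.125262 + 0.882743 = 1.008005.
Q̄ = (S₀/π) × [bracket] = (1412/π) × 1.008005 = 453.05 W/m².
Ratio Q̄_A / Q̄_B = 326.37 / 453.05 = 0.7204.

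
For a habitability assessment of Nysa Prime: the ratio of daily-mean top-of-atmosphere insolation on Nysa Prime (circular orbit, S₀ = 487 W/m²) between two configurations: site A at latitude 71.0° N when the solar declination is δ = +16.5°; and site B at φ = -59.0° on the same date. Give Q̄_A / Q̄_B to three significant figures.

Q̄_A / Q̄_B ≈ 4.97

— Configuration A (φ=+71.0°):
cos H₀ = −tan(+71.0°) tan(+16.500°) = -0.8603, H₀ = 2.6066 rad.
Bracket: H₀ sin φ sin δ + cos φ cos δ sin H₀ = 2.6066×0.94552×0.28402 + 0.32557×0.95882×0.50984 = 0.699994 + 0.159153 = 0.859147.
Q̄ = (S₀/π) × [bracket] = (487/π) × 0.859147 = 133.18 W/m².
— Configuration B (φ=-59.0°):
cos H₀ = −tan(-59.0°) tan(+16.500°) = 0.4930, H₀ = 1.0553 rad.
Bracket: H₀ sin φ sin δ + cos φ cos δ sin H₀ = 1.0553×-0.85717×0.28402 + 0.51504×0.95882×0.87004 = -0.256916 + 0.429652 = 0.172736.
Q̄ = (S₀/π) × [bracket] = (487/π) × 0.172736 = 26.777 W/m².
Ratio Q̄_A / Q̄_B = 133.18 / 26.777 = 4.974.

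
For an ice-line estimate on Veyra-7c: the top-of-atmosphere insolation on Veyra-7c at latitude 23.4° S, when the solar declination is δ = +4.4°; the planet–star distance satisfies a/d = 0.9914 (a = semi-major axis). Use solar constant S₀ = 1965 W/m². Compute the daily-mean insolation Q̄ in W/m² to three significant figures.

cos H₀ = −tan(-23.4°) tan(+4.400°) = 0.0333, H₀ = 1.5375 rad.
Bracket: H₀ sin φ sin δ + cos φ cos δ sin H₀ = 1.5375×-0.39715×0.07672 + 0.91775×0.99705×0.99945 = -0.046847 + 0.914539 = 0.867692.
Inverse-square distance factor (a/d)² = 0.9914² = 0.982874.
Q̄ = (S₀/π) × 0.982874 × [bracket] = (1965/π) × 0.982874 × 0.867692 = 533.4 W/m².

Q̄ ≈ 533 W/m²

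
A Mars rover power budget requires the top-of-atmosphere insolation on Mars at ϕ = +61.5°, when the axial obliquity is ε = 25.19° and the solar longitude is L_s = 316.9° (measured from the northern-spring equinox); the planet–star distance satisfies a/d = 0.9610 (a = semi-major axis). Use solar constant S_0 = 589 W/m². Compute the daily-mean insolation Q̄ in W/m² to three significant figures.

Solar declination: sin δ = sin ε · sin L_s = sin 25.19° × sin 316.9° = -0.29082, so δ = -16.907°.
cos h₀ = −tan(+61.5°) tan(-16.907°) = 0.5598, h₀ = 0.9766 rad.
Bracket: h₀ sin ϕ sin δ + cos ϕ cos δ sin h₀ = 0.9766×0.87882×-0.29082 + 0.47716×0.95678×0.82862 = -0.249598 + 0.378296 = 0.128698.
Inverse-square distance factor (a/d)² = 0.9610² = 0.923521.
Q̄ = (S_0/π) × 0.923521 × [bracket] = (589/π) × 0.923521 × 0.128698 = 22.28 W/m².

Q̄ ≈ 22.3 W/m²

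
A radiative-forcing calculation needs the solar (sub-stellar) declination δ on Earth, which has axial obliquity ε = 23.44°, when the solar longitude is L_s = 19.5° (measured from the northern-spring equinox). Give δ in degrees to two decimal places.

δ = +7.63°

sin δ = sin ε · sin L_s = sin 23.44° × sin 19.5° = 0.132785.
δ = arcsin(0.132785) = +7.63°.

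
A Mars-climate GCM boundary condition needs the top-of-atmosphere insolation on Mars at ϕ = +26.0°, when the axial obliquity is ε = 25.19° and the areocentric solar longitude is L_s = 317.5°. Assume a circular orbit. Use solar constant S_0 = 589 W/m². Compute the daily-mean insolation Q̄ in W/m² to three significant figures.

Q̄ ≈ 126 W/m²

sin δ = sin 25.19° × sin 317.5° = -0.28755, so δ = -16.711°.
cos h₀ = −tan(+26.0°) tan(-16.711°) = 0.1464, h₀ = 1.4238 rad.
Bracket: h₀ sin ϕ sin δ + cos ϕ cos δ sin h₀ = 1.4238×0.43837×-0.28755 + 0.89879×0.95777×0.98922 = -0.179475 + 0.851554 = 0.672079.
Q̄ = (S_0/π) × [bracket] = (589/π) × 0.672079 = 126.0 W/m².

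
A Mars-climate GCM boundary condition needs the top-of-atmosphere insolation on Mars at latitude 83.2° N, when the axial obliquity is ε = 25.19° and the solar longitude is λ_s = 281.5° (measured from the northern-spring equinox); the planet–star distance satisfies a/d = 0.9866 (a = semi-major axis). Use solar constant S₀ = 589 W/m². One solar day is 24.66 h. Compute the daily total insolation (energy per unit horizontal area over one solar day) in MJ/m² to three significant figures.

0.00 MJ/m²

Solar declination: sin δ = sin ε · sin λ_s = sin 25.19° × sin 281.5° = -0.41708, so δ = -24.650°.
cos H₀ = −tan(+83.2°) tan(-24.650°) = 3.8484 ≥ 1 ⇒ polar night, H₀ = 0 and Q̄ = 0.
Inverse-square distance factor (a/d)² = 0.9866² = 0.973380.
Daily total = Q̄ × 24.66 h × 3600 s/h = 0.00 MJ/m².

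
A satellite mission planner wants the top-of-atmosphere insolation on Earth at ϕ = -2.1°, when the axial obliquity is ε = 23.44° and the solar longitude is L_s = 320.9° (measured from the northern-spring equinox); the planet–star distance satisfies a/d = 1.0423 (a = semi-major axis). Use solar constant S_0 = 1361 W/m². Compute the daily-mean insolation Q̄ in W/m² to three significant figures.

Q̄ ≈ 462 W/m²

Solar declination: sin δ = sin ε · sin L_s = sin 23.44° × sin 320.9° = -0.25088, so δ = -14.529°.
cos h₀ = −tan(-2.1°) tan(-14.529°) = -0.0095, h₀ = 1.5803 rad.
Bracket: h₀ sin ϕ sin δ + cos ϕ cos δ sin h₀ = 1.5803×-0.03664×-0.25088 + 0.99933×0.96802×0.99995 = 0.014527 + 0.967323 = 0.981850.
Inverse-square distance factor (a/d)² = 1.0423² = 1.086389.
Q̄ = (S_0/π) × 1.086389 × [bracket] = (1361/π) × 1.086389 × 0.981850 = 462.1 W/m².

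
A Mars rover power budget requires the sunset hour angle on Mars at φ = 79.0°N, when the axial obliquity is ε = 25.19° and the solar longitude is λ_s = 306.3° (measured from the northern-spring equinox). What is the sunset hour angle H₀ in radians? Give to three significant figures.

Solar declination: sin δ = sin ε · sin λ_s = sin 25.19° × sin 306.3° = -0.34302, so δ = -20.061°.
cos H₀ = −tan φ · tan δ = 1.8787 ≥ 1, so the Sun never rises (polar night) and H₀ = 0.

H₀ = 0.00 rad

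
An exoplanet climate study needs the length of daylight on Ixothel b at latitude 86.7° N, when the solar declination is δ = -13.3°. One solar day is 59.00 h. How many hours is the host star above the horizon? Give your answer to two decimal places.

cos H₀ = −tan φ · tan δ = 4.0997 ≥ 1, so the host star never rises (polar night) and H₀ = 0.
Daylight = 2H₀/(2π) × 59.00 h = (0.0000/π) × 59.00 = 0.00 h.

0.00 h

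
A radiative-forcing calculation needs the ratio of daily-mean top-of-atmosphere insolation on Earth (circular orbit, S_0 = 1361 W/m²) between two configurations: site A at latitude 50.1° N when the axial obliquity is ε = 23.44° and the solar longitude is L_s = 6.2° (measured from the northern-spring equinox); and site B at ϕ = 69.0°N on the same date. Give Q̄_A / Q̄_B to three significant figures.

Q̄_A / Q̄_B ≈ 1.64

— Configuration A (ϕ=+50.1°):
Solar declination: sin δ = sin ε · sin L_s = sin 23.44° × sin 6.2° = 0.04296, so δ = +2.462°.
cos h₀ = −tan(+50.1°) tan(+2.462°) = -0.0514, h₀ = 1.6222 rad.
Bracket: h₀ sin ϕ sin δ + cos ϕ cos δ sin h₀ = 1.6222×0.76717×0.04296 + 0.64145×0.99908×0.99868 = 0.053464 + 0.640014 = 0.693478.
Q̄ = (S_0/π) × [bracket] = (1361/π) × 0.693478 = 300.43 W/m².
— Configuration B (ϕ=+69.0°):
cos h₀ = −tan(+69.0°) tan(+2.462°) = -0.1120, h₀ = 1.6831 rad.
Bracket: h₀ sin ϕ sin δ + cos ϕ cos δ sin h₀ = 1.6831×0.93358×0.04296 + 0.35837×0.99908×0.99371 = 0.067503 + 0.355788 = 0.423291.
Q̄ = (S_0/π) × [bracket] = (1361/π) × 0.423291 = 183.38 W/m².
Ratio Q̄_A / Q̄_B = 300.43 / 183.38 = 1.638.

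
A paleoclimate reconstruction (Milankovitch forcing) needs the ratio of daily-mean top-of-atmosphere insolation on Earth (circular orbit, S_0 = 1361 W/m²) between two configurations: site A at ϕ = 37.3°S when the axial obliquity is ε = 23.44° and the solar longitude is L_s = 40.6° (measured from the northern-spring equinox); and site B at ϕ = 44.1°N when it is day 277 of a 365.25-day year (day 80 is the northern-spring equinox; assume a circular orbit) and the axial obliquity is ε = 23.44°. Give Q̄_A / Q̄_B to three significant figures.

Q̄_A / Q̄_B ≈ 0.880

— Configuration A (ϕ=-37.3°):
Solar declination: sin δ = sin ε · sin L_s = sin 23.44° × sin 40.6° = 0.25887, so δ = +15.003°.
cos h₀ = −tan(-37.3°) tan(+15.003°) = 0.2042, h₀ = 1.3652 rad.
Bracket: h₀ sin ϕ sin δ + cos ϕ cos δ sin h₀ = 1.3652×-0.60599×0.25887 + 0.79547×0.96591×0.97894 = -0.214163 + 0.752171 = 0.538008.
Q̄ = (S_0/π) × [bracket] = (1361/π) × 0.538008 = 233.08 W/m².
— Configuration B (ϕ=+44.1°):
Solar longitude: L_s = 360° × (277 − 80)/365.25 = 194.168°.
sin δ = sin 23.44° × sin 194.168° = -0.09737, so δ = -5.588°.
cos h₀ = −tan(+44.1°) tan(-5.588°) = 0.0948, h₀ = 1.4758 rad.
Bracket: h₀ sin ϕ sin δ + cos ϕ cos δ sin h₀ = 1.4758×0.69591×-0.09737 + 0.71813×0.99525×0.99550 = -0.100001 + 0.711503 = 0.611502.
Q̄ = (S_0/π) × [bracket] = (1361/π) × 0.611502 = 264.91 W/m².
Ratio Q̄_A / Q̄_B = 233.08 / 264.91 = 0.8798.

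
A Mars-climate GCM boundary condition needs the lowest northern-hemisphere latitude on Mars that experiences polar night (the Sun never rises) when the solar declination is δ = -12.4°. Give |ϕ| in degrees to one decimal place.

|ϕ| = 77.6°

Polar night requires cos h₀ = −tan ϕ tan δ ≥ 1, i.e. tan ϕ tan δ ≤ −1.
The boundary is |tan ϕ| · |tan δ| = 1, so |ϕ| = 90° − |δ| = 90° − 12.4° = 77.6° in the northern hemisphere.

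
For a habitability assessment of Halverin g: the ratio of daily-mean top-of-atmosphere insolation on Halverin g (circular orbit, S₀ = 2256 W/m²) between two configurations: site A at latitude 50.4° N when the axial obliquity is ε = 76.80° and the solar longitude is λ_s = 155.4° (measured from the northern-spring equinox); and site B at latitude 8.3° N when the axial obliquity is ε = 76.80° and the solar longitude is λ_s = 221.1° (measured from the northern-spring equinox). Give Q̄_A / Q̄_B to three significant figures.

— Configuration A (φ=+50.4°):
Solar declination: sin δ = sin ε · sin λ_s = sin 76.80° × sin 155.4° = 0.40528, so δ = +23.909°.
cos H₀ = −tan(+50.4°) tan(+23.909°) = -0.5359, H₀ = 2.1364 rad.
Bracket: H₀ sin φ sin δ + cos φ cos δ sin H₀ = 2.1364×0.77051×0.40528 + 0.63742×0.91419×0.84429 = 0.667139 + 0.491987 = 1.159126.
Q̄ = (S₀/π) × [bracket] = (2256/π) × 1.159126 = 832.38 W/m².
— Configuration B (φ=+8.3°):
Solar declination: sin δ = sin ε · sin λ_s = sin 76.80° × sin 221.1° = -0.64001, so δ = -39.792°.
cos H₀ = −tan(+8.3°) tan(-39.792°) = 0.1215, H₀ = 1.4490 rad.
Bracket: H₀ sin φ sin δ + cos φ cos δ sin H₀ = 1.4490×0.14436×-0.64001 + 0.98953×0.76837×0.99259 = -0.133876 + 0.754691 = 0.620815.
Q̄ = (S₀/π) × [bracket] = (2256/π) × 0.620815 = 445.81 W/m².
Ratio Q̄_A / Q̄_B = 832.38 / 445.81 = 1.867.

Q̄_A / Q̄_B ≈ 1.87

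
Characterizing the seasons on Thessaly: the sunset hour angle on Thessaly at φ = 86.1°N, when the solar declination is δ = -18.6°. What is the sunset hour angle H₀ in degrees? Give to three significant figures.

H₀ = 0.00°

cos H₀ = −tan φ · tan δ = 4.9365 ≥ 1, so the host star never rises (polar night) and H₀ = 0.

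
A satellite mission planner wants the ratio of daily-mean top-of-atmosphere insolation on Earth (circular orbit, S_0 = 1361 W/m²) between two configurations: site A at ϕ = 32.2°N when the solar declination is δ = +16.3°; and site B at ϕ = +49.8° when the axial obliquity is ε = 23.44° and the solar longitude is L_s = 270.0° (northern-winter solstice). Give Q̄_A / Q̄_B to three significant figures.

Q̄_A / Q̄_B ≈ 5.45

— Configuration A (ϕ=+32.2°):
cos h₀ = −tan(+32.2°) tan(+16.300°) = -0.1841, h₀ = 1.7560 rad.
Bracket: h₀ sin ϕ sin δ + cos ϕ cos δ sin h₀ = 1.7560×0.53288×0.28067 + 0.84619×0.95981×0.98290 = 0.262633 + 0.798293 = 1.060926.
Q̄ = (S_0/π) × [bracket] = (1361/π) × 1.060926 = 459.61 W/m².
— Configuration B (ϕ=+49.8°):
Solar declination: sin δ = sin ε · sin L_s = sin 23.44° × sin 270.0° = -0.39779, so δ = -23.440°.
cos h₀ = −tan(+49.8°) tan(-23.440°) = 0.5131, h₀ = 1.0321 rad.
Bracket: h₀ sin ϕ sin δ + cos ϕ cos δ sin h₀ = 1.0321×0.76380×-0.39779 + 0.64546×0.91748×0.85835 = -0.313585 + 0.508312 = 0.194727.
Q̄ = (S_0/π) × [bracket] = (1361/π) × 0.194727 = 84.360 W/m².
Ratio Q̄_A / Q̄_B = 459.61 / 84.360 = 5.448.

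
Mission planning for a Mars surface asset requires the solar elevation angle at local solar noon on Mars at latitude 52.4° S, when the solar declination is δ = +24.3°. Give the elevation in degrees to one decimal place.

13.3°

At local noon the hour angle is zero, so the zenith angle equals |φ − δ| = |-52.4° − (+24.300°)| = 76.700°.
Elevation = 90° − 76.700° = 13.3°.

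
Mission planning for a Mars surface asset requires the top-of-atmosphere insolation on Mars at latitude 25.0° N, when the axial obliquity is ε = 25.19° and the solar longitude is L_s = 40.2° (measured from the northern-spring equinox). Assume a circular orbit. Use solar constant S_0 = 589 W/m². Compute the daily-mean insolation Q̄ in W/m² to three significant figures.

Q̄ ≈ 199 W/m²

Solar declination: sin δ = sin ε · sin L_s = sin 25.19° × sin 40.2° = 0.27472, so δ = +15.945°.
cos h₀ = −tan(+25.0°) tan(+15.945°) = -0.1332, h₀ = 1.7044 rad.
Bracket: h₀ sin ϕ sin δ + cos ϕ cos δ sin h₀ = 1.7044×0.42262×0.27472 + 0.90631×0.96152×0.99109 = 0.197885 + 0.863671 = 1.061556.
Q̄ = (S_0/π) × [bracket] = (589/π) × 1.061556 = 199.0 W/m².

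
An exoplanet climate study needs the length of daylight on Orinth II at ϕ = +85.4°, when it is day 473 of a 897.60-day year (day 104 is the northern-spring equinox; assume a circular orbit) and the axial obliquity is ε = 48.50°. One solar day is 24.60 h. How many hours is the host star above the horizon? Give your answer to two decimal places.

Solar longitude: L_s = 360° × (473 − 104)/897.60 = 147.995°.
sin δ = sin 48.50° × sin 147.995° = 0.39695, so δ = +23.387°.
Sunrise equation: cos h₀ = −tan ϕ · tan δ = -5.3752 ≤ −1, so the host star never sets (polar day) and h₀ = π.
Daylight = 2h₀/(2π) × 24.60 h = (3.1416/π) × 24.60 = 24.60 h.

24.60 h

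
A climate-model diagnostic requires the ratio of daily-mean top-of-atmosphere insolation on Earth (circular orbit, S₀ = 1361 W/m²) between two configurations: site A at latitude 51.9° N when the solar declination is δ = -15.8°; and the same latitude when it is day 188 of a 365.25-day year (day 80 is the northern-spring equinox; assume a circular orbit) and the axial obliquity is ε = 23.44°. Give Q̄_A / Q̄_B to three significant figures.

— Configuration A (φ=+51.9°):
cos H₀ = −tan(+51.9°) tan(-15.800°) = 0.3609, H₀ = 1.2016 rad.
Bracket: H₀ sin φ sin δ + cos φ cos δ sin H₀ = 1.2016×0.78694×-0.27228 + 0.61704×0.96222×0.93261 = -0.257464 + 0.553717 = 0.296253.
Q̄ = (S₀/π) × [bracket] = (1361/π) × 0.296253 = 128.34 W/m².
— Configuration B (φ=+51.9°):
Solar longitude: λ_s = 360° × (188 − 80)/365.25 = 106.448°.
sin δ = sin 23.44° × sin 106.448° = 0.38151, so δ = +22.427°.
cos H₀ = −tan(+51.9°) tan(+22.427°) = -0.5264, H₀ = 2.1251 rad.
Bracket: H₀ sin φ sin δ + cos φ cos δ sin H₀ = 2.1251×0.78694×0.38151 + 0.61704×0.92436×0.85026 = 0.638009 + 0.484960 = 1.122969.
Q̄ = (S₀/π) × [bracket] = (1361/π) × 1.122969 = 486.49 W/m².
Ratio Q̄_A / Q̄_B = 128.34 / 486.49 = 0.2638.

Q̄_A / Q̄_B ≈ 0.264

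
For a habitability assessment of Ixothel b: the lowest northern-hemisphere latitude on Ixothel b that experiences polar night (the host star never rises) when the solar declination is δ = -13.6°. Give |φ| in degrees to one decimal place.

|φ| = 76.4°

Polar night requires cos H₀ = −tan φ tan δ ≥ 1, i.e. tan φ tan δ ≤ −1.
The boundary is |tan φ| · |tan δ| = 1, so |φ| = 90° − |δ| = 90° − 13.6° = 76.4° in the northern hemisphere.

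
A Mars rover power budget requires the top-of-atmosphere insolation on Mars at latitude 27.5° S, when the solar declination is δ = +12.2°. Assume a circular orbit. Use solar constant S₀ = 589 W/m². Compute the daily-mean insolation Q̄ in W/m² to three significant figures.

cos H₀ = −tan(-27.5°) tan(+12.200°) = 0.1126, H₀ = 1.4580 rad.
Bracket: H₀ sin φ sin δ + cos φ cos δ sin H₀ = 1.4580×-0.46175×0.21132 + 0.88701×0.97742×0.99365 = -0.142267 + 0.861476 = 0.719209.
Q̄ = (S₀/π) × [bracket] = (589/π) × 0.719209 = 134.8 W/m².

Q̄ ≈ 135 W/m²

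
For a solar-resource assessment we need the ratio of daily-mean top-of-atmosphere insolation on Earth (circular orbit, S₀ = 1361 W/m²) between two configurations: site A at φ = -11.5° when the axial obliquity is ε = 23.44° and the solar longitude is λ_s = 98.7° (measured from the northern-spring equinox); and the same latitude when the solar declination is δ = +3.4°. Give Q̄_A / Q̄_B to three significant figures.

— Configuration A (φ=-11.5°):
Solar declination: sin δ = sin ε · sin λ_s = sin 23.44° × sin 98.7° = 0.39321, so δ = +23.154°.
cos H₀ = −tan(-11.5°) tan(+23.154°) = 0.0870, H₀ = 1.4837 rad.
Bracket: H₀ sin φ sin δ + cos φ cos δ sin H₀ = 1.4837×-0.19937×0.39321 + 0.97992×0.91945×0.99621 = -0.116314 + 0.897573 = 0.781259.
Q̄ = (S₀/π) × [bracket] = (1361/π) × 0.781259 = 338.46 W/m².
— Configuration B (φ=-11.5°):
cos H₀ = −tan(-11.5°) tan(+3.400°) = 0.0121, H₀ = 1.5587 rad.
Bracket: H₀ sin φ sin δ + cos φ cos δ sin H₀ = 1.5587×-0.19937×0.05931 + 0.97992×0.99824×0.99993 = -0.018431 + 0.978127 = 0.959696.
Q̄ = (S₀/π) × [bracket] = (1361/π) × 0.959696 = 415.76 W/m².
Ratio Q̄_A / Q̄_B = 338.46 / 415.76 = 0.8141.

Q̄_A / Q̄_B ≈ 0.814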